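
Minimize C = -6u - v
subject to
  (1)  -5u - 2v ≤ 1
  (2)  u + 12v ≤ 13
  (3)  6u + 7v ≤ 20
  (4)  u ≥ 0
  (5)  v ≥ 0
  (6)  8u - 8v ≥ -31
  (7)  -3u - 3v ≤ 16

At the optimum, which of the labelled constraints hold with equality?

Vertices and C = -6u - v:
  (149/65, 58/65) → C = -952/65
  (0, 13/12) → C = -13/12
  (10/3, 0) → C = -20
  (0, 0) → C = 0

The minimum is at (10/3, 0). Substituting into each constraint, equality holds for (3) and (5); the remaining constraints have slack.

(3) and (5)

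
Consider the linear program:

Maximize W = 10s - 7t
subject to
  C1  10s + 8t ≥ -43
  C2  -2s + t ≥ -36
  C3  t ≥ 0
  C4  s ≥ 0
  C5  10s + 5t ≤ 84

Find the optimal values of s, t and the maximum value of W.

Corner points and W = 10s - 7t:
  (0, 0) → W = 0
  (42/5, 0) → W = 84
  (0, 84/5) → W = -588/5

At the optimal vertex, t = 0 and 10s + 5t = 84.
Solving simultaneously gives s = 42/5, t = 0.

s = 42/5, t = 0, maximum W = 84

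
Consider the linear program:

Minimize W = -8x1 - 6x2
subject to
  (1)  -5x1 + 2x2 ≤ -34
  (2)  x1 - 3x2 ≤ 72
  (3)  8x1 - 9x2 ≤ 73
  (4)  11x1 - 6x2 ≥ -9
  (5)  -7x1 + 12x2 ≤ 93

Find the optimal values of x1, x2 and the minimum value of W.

x1 = 571/11, x2 = 1255/33, minimum W = -7078/11

The optimum lies where 8x1 - 9x2 = 73 and -7x1 + 12x2 = 93.
Solving simultaneously gives x1 = 571/11, x2 = 1255/33.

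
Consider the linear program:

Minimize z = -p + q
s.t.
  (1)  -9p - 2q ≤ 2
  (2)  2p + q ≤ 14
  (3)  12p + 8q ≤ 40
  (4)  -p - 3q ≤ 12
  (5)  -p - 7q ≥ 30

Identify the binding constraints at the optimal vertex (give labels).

(3) and (4)

Feasible corners and z = -p + q:
  (54/7, -46/7) → z = -100/7
  (130/19, -100/19) → z = -230/19
  (3/2, -9/2) → z = -6

The minimum is at (54/7, -46/7). Substituting into each constraint, equality holds for (3) and (4); the remaining constraints have slack.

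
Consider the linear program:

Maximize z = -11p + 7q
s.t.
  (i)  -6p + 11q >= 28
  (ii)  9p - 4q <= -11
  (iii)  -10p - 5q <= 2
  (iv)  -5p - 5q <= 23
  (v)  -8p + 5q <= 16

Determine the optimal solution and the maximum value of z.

Extreme points and z = -11p + 7q:
  (-3/25, 62/25) → z = 467/25
  (-18/29, 64/29) → z = 646/29
  (9/13, 56/13) → z = 293/13

The binding constraints are 9p - 4q = -11 and -8p + 5q = 16.
Solving simultaneously gives p = 9/13, q = 56/13.

p = 9/13, q = 56/13, maximum z = 293/13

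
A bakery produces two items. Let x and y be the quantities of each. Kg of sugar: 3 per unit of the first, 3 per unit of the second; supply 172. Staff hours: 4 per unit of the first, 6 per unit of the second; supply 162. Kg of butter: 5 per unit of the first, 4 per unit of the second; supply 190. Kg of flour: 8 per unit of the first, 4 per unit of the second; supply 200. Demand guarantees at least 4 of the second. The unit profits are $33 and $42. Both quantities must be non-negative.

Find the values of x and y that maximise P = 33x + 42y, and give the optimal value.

Extreme points and P = 33x + 42y:
  (0, 27) → P = 1134
  (0, 4) → P = 168
  (69/4, 31/2) → P = 4881/4
  (23, 4) → P = 927

At the optimal vertex, 4x + 6y = 162 and 8x + 4y = 200.
Solving simultaneously gives x = 69/4, y = 31/2.

x = 69/4, y = 31/2, maximum P = 4881/4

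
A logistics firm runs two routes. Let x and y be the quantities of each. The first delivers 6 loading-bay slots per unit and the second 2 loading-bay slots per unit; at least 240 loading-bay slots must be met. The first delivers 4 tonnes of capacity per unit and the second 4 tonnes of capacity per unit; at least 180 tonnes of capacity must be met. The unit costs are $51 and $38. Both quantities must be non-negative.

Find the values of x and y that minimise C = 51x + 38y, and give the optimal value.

Extreme points and C = 51x + 38y:
  (0, 120) → C = 4560
  (45, 0) → C = 2295
  (75/2, 15/2) → C = 4395/2
The feasible region is unbounded (it extends along (0, 1), (1, 0)), but C strictly increases along every unbounded feasible direction, so there is no improving ray and the minimum is attained at a vertex.

The optimum lies where 6x + 2y = 240 and 4x + 4y = 180.
Solving simultaneously gives x = 75/2, y = 15/2.

x = 75/2, y = 15/2, minimum C = 4395/2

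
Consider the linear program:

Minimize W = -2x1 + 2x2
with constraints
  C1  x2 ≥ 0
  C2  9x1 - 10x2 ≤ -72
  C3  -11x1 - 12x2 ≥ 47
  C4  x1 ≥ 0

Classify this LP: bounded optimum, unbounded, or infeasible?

infeasible

The boundaries x2 = 0 and 9x1 - 10x2 = -72 meet at (-8, 0), but that point violates x1 ≥ 0. Every candidate vertex is excluded by some other constraint, so the feasible region is empty.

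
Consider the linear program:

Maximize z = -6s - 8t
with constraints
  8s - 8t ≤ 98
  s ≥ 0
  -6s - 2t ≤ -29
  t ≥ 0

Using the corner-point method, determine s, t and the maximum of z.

Feasible corners and z = -6s - 8t:
  (49/4, 0) → z = -147/2
  (0, 29/2) → z = -116
  (29/6, 0) → z = -29
The feasible region is unbounded (it extends along (0, 1), (1, 1)), but z strictly decreases along every unbounded feasible direction, so there is no improving ray and the maximum is attained at a vertex.

The binding constraints are -6s - 2t = -29 and t = 0.
Solving simultaneously gives s = 29/6, t = 0.

s = 29/6, t = 0, maximum z = -29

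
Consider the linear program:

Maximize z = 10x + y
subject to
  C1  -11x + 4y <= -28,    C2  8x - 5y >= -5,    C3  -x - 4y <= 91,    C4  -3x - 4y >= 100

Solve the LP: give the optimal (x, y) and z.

x = -9/2, y = -173/8, maximum z = -533/8

Feasible corners and z = 10x + y:
  (-21/4, -343/16) → z = -1183/16
  (-36/7, -148/7) → z = -508/7
  (-9/2, -173/8) → z = -533/8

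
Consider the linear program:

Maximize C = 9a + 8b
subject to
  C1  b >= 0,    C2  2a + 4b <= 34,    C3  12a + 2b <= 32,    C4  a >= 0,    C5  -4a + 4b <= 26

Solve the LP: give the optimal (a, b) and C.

Vertices and C = 9a + 8b:
  (8/3, 0) → C = 24
  (0, 0) → C = 0
  (15/11, 86/11) → C = 823/11
  (4/3, 47/6) → C = 224/3
  (0, 13/2) → C = 52

a = 15/11, b = 86/11, maximum C = 823/11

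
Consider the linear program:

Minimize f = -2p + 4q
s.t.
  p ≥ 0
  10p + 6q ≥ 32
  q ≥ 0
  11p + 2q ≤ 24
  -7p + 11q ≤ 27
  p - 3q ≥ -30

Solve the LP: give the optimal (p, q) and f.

p = 40/23, q = 56/23, minimum f = 144/23

Feasible corners and f = -2p + 4q:
  (40/23, 56/23) → f = 144/23
  (5/4, 13/4) → f = 21/2
  (14/9, 31/9) → f = 32/3

The optimum lies where 10p + 6q = 32 and 11p + 2q = 24.
Solving simultaneously gives p = 40/23, q = 56/23.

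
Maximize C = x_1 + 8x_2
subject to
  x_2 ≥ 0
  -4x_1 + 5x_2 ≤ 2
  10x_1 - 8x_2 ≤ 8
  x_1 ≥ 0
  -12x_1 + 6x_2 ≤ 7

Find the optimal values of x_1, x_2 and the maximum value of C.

x_1 = 28/9, x_2 = 26/9, maximum C = 236/9

Feasible corners and C = x_1 + 8x_2:
  (4/5, 0) → C = 4/5
  (0, 0) → C = 0
  (28/9, 26/9) → C = 236/9
  (0, 2/5) → C = 16/5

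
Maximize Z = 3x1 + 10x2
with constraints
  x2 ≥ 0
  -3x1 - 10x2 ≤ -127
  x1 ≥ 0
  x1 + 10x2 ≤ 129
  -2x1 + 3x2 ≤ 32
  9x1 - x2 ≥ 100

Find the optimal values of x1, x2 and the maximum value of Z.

Extreme points and Z = 3x1 + 10x2:
  (127/3, 0) → Z = 127
  (129, 0) → Z = 387
  (1127/93, 281/31) → Z = 127
  (1129/91, 1061/91) → Z = 13997/91

At the optimal vertex, x2 = 0 and x1 + 10x2 = 129.
Solving simultaneously gives x1 = 129, x2 = 0.

x1 = 129, x2 = 0, maximum Z = 387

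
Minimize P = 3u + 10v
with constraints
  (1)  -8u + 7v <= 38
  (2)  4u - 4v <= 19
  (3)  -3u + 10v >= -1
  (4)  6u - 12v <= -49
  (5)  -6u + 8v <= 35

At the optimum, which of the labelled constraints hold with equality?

(4) and (5)

Feasible corners and P = 3u + 10v:
  (53/3, 155/12) → P = 1093/6
  (73/2, 127/4) → P = 427
  (-7/6, 7/2) → P = 63/2

The minimum is at (-7/6, 7/2). Substituting into each constraint, equality holds for (4) and (5); the remaining constraints have slack.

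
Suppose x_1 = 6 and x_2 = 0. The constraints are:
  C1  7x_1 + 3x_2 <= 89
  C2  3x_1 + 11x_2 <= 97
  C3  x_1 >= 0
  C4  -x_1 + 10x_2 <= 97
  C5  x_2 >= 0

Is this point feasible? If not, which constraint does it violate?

feasible

C1: 42 ≤ 89 ✓
C2: 18 ≤ 97 ✓
C3: 6 ≥ 0 ✓
C4: -6 ≤ 97 ✓
C5: 0 ≥ 0 ✓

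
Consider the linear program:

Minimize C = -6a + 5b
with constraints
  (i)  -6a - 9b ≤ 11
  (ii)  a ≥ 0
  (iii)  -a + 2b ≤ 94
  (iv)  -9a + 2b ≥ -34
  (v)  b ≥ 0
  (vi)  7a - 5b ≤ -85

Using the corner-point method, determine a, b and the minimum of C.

a = 0, b = 17, minimum C = 85

Extreme points and C = -6a + 5b:
  (0, 47) → C = 235
  (0, 17) → C = 85
  (16, 55) → C = 179
  (340/31, 1003/31) → C = 2975/31

The optimum lies where a = 0 and 7a - 5b = -85.
Solving simultaneously gives a = 0, b = 17.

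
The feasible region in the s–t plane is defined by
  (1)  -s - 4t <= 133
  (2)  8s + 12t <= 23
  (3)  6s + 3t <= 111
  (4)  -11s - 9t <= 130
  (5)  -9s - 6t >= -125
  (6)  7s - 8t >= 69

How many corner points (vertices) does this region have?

The feasible vertices (each the meet of two boundaries and inside every other half-plane) are:
  (281/7, -303/7)
  (677/35, -1333/35)
  (227/10, -793/60)
  (253/37, -391/148)
  (97/3, -83/3)
  (-419/151, -1669/151)

6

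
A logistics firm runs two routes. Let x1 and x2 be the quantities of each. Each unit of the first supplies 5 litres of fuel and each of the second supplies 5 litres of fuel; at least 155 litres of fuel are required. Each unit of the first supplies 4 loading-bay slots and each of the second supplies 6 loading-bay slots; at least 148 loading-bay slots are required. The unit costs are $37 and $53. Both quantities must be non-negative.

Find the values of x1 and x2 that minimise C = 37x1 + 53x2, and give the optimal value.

x1 = 19, x2 = 12, minimum C = 1339

Extreme points and C = 37x1 + 53x2:
  (0, 31) → C = 1643
  (37, 0) → C = 1369
  (19, 12) → C = 1339
The feasible region is unbounded (it extends along (0, 1), (1, 0)), but C strictly increases along every unbounded feasible direction, so there is no improving ray and the minimum is attained at a vertex.

The binding constraints are 5x1 + 5x2 = 155 and 4x1 + 6x2 = 148.
Solving simultaneously gives x1 = 19, x2 = 12.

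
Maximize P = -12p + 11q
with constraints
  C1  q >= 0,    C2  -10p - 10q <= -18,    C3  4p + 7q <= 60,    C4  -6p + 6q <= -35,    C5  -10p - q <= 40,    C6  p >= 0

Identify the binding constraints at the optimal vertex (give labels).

C1 and C4

Corner points and P = -12p + 11q:
  (15, 0) → P = -180
  (35/6, 0) → P = -70
  (55/6, 10/3) → P = -220/3

The maximum is at (35/6, 0). Substituting into each constraint, equality holds for C1 and C4; the remaining constraints have slack.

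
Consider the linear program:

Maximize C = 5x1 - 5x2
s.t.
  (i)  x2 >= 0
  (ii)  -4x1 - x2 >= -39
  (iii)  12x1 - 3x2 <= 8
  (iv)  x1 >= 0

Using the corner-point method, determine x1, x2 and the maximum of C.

x1 = 2/3, x2 = 0, maximum C = 10/3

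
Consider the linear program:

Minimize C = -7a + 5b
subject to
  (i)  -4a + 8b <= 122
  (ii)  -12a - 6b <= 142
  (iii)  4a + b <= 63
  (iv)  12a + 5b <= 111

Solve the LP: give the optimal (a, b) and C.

The binding constraints are -12a - 6b = 142 and 4a + b = 63.
Solving simultaneously gives a = 130/3, b = -331/3.

a = 130/3, b = -331/3, minimum C = -855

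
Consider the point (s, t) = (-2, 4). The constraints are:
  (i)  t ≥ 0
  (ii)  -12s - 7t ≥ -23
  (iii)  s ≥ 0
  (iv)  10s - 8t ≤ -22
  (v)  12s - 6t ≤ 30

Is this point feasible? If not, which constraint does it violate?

not feasible — violates (iii)

Constraint (iii): s = -2, which is not ≥ 0. All other constraints are satisfied.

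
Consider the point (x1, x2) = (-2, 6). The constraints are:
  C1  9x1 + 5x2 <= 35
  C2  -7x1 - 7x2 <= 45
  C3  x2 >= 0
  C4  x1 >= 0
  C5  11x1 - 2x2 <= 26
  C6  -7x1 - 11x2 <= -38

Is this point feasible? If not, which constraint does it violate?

not feasible — violates C4

Constraint C4: x1 = -2, which is not ≥ 0. All other constraints are satisfied.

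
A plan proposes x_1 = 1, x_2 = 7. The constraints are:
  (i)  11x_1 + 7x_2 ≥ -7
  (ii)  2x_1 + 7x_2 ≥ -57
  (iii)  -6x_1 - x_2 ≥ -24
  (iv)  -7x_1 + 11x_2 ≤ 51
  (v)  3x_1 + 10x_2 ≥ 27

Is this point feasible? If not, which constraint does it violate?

Constraint (iv): -7x_1 + 11x_2 = 70, which is not ≤ 51. All other constraints are satisfied.

not feasible — violates (iv)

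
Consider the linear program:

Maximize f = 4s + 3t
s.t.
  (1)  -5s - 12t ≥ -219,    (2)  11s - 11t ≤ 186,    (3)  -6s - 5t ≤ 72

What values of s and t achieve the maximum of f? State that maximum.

s = 273/11, t = 87/11, maximum f = 123

Feasible corners and f = 4s + 3t:
  (273/11, 87/11) → f = 123
  (-1959/47, 1674/47) → f = -2814/47
  (138/121, -1908/121) → f = -5172/121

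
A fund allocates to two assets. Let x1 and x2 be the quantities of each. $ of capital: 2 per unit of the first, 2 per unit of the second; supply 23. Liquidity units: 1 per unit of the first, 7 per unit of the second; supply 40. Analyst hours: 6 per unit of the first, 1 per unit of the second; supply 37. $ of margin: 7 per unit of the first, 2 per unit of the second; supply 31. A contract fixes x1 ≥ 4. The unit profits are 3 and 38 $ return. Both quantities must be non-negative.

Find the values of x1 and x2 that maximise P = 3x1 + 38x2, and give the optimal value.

Vertices and P = 3x1 + 38x2:
  (31/7, 0) → P = 93/7
  (4, 0) → P = 12
  (4, 3/2) → P = 69

The optimum lies where 7x1 + 2x2 = 31 and x1 = 4.
Solving simultaneously gives x1 = 4, x2 = 3/2.

x1 = 4, x2 = 3/2, maximum P = 69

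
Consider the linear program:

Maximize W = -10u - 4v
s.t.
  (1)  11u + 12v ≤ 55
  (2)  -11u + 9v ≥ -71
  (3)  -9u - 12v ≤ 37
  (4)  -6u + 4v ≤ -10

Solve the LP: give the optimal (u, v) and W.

u = -7/27, v = -26/9, maximum W = 382/27

Feasible corners and W = -10u - 4v:
  (449/77, -16/21) → W = -12766/231
  (85/29, 55/29) → W = -1070/29
  (173/71, -1046/213) → W = -1006/213
  (-7/27, -26/9) → W = 382/27

The binding constraints are -9u - 12v = 37 and -6u + 4v = -10.
Solving simultaneously gives u = -7/27, v = -26/9.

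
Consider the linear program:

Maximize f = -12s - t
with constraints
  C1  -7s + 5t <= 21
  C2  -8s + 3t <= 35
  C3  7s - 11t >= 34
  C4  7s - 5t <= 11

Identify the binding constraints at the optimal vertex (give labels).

Vertices and f = -12s - t:
  (-487/67, -517/67) → f = 6361/67
  (-208/19, -333/19) → f = 2829/19
  (-7/6, -23/6) → f = 107/6

The maximum is at (-208/19, -333/19). Substituting into each constraint, equality holds for C2 and C4; the remaining constraints have slack.

C2 and C4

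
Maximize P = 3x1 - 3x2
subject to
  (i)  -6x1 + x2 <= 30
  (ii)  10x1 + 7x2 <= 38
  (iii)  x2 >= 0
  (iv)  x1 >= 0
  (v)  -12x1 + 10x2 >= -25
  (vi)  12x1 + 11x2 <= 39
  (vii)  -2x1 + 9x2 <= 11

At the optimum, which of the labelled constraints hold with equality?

Vertices and P = 3x1 - 3x2:
  (0, 0) → P = 0
  (25/12, 0) → P = 25/4
  (0, 11/9) → P = -11/3
  (95/36, 2/3) → P = 71/12
  (23/13, 21/13) → P = 6/13

The maximum is at (25/12, 0). Substituting into each constraint, equality holds for (iii) and (v); the remaining constraints have slack.

(iii) and (v)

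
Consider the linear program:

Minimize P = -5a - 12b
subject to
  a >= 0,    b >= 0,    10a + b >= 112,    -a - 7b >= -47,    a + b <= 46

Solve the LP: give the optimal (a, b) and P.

Corner points and P = -5a - 12b:
  (56/5, 0) → P = -56
  (46, 0) → P = -230
  (737/69, 358/69) → P = -347/3
  (275/6, 1/6) → P = -1387/6

a = 275/6, b = 1/6, minimum P = -1387/6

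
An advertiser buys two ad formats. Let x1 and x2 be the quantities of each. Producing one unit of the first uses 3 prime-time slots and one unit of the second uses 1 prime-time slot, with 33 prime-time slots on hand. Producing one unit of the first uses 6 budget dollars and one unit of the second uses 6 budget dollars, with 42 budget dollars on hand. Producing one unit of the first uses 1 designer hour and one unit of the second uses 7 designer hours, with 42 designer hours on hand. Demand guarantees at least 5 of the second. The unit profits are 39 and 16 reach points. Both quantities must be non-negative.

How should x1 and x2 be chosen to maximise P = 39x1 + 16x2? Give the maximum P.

x1 = 2, x2 = 5, maximum P = 158

Extreme points and P = 39x1 + 16x2:
  (0, 6) → P = 96
  (0, 5) → P = 80
  (7/6, 35/6) → P = 833/6
  (2, 5) → P = 158

The binding constraints are 6x1 + 6x2 = 42 and x2 = 5.
Solving simultaneously gives x1 = 2, x2 = 5.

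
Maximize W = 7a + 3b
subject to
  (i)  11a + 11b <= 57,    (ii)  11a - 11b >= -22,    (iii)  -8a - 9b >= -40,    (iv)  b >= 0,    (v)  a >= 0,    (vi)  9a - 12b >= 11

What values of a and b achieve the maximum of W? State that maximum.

Extreme points and W = 7a + 3b:
  (5, 0) → W = 35
  (193/59, 272/177) → W = 1623/59
  (11/9, 0) → W = 77/9

a = 5, b = 0, maximum W = 35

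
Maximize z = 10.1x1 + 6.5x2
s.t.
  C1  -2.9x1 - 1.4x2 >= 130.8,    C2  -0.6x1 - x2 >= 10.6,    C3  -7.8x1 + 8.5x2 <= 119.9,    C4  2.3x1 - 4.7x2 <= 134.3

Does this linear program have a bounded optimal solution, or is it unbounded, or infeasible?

bounded optimum

Extreme points and z = 10.1x1 + 6.5x2:
  (-127966/3557, -67253/3557) → z = -17296011/35570
  (-42674/1685, -69031/1685) → z = -8797089/16850
  (-170508/1711, -132331/1711) → z = -25822823/17110
The feasible region has finitely many vertices and no improving ray; the maximum is -17296011/35570 at (-127966/3557, -67253/3557).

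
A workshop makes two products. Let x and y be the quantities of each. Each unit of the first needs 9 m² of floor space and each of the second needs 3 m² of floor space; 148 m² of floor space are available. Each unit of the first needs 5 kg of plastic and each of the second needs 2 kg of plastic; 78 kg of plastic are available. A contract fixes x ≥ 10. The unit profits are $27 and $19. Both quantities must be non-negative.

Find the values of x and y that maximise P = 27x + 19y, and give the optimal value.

Corner points and P = 27x + 19y:
  (78/5, 0) → P = 2106/5
  (10, 0) → P = 270
  (10, 14) → P = 536

The optimum lies where 5x + 2y = 78 and x = 10.
Solving simultaneously gives x = 10, y = 14.

x = 10, y = 14, maximum P = 536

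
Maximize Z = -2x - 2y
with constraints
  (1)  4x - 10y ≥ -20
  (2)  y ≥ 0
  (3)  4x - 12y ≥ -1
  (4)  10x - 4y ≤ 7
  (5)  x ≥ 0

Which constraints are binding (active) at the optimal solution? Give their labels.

Corner points and Z = -2x - 2y:
  (7/10, 0) → Z = -7/5
  (0, 0) → Z = 0
  (11/13, 19/52) → Z = -63/26
  (0, 1/12) → Z = -1/6

The maximum is at (0, 0). Substituting into each constraint, equality holds for (2) and (5); the remaining constraints have slack.

(2) and (5)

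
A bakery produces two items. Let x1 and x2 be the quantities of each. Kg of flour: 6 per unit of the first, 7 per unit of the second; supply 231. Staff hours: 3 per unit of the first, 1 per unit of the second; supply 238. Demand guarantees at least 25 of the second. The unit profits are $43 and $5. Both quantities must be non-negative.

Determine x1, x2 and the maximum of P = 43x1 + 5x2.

x1 = 28/3, x2 = 25, maximum P = 1579/3

The binding constraints are 6x1 + 7x2 = 231 and x2 = 25.
Solving simultaneously gives x1 = 28/3, x2 = 25.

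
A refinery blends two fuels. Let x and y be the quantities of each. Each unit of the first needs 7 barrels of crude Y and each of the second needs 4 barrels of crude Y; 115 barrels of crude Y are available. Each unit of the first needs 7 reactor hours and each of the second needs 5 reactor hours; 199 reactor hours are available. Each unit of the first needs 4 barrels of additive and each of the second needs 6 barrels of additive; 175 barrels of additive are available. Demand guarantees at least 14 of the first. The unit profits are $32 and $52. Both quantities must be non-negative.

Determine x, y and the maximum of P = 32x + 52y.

Extreme points and P = 32x + 52y:
  (115/7, 0) → P = 3680/7
  (14, 0) → P = 448
  (14, 17/4) → P = 669

x = 14, y = 17/4, maximum P = 669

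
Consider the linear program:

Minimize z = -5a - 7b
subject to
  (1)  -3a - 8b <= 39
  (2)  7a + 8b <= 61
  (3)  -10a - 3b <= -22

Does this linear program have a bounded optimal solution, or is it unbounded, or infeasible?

bounded optimum

Extreme points and z = -5a - 7b:
  (25, -57/4) → z = -101/4
  (293/71, -456/71) → z = 1727/71
  (-7/59, 456/59) → z = -3157/59
The feasible region has finitely many vertices and no improving ray; the minimum is -3157/59 at (-7/59, 456/59).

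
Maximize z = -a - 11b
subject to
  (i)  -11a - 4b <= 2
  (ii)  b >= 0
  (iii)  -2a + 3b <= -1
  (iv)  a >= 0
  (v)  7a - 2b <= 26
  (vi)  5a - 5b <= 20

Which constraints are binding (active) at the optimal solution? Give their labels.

(ii) and (iii)

Vertices and z = -a - 11b:
  (1/2, 0) → z = -1/2
  (26/7, 0) → z = -26/7
  (76/17, 45/17) → z = -571/17

The maximum is at (1/2, 0). Substituting into each constraint, equality holds for (ii) and (iii); the remaining constraints have slack.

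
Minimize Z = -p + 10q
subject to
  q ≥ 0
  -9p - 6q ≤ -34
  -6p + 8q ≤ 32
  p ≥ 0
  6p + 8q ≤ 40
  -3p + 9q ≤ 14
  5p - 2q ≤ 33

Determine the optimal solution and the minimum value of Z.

p = 33/5, q = 0, minimum Z = -33/5

Feasible corners and Z = -p + 10q:
  (34/9, 0) → Z = -34/9
  (33/5, 0) → Z = -33/5
  (74/33, 76/33) → Z = 686/33
  (124/39, 34/13) → Z = 896/39
  (86/13, 1/26) → Z = -81/13

The optimum lies where q = 0 and 5p - 2q = 33.
Solving simultaneously gives p = 33/5, q = 0.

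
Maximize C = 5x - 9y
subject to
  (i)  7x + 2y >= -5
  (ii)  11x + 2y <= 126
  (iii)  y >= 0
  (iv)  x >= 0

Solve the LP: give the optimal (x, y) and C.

x = 126/11, y = 0, maximum C = 630/11

Vertices and C = 5x - 9y:
  (126/11, 0) → C = 630/11
  (0, 63) → C = -567
  (0, 0) → C = 0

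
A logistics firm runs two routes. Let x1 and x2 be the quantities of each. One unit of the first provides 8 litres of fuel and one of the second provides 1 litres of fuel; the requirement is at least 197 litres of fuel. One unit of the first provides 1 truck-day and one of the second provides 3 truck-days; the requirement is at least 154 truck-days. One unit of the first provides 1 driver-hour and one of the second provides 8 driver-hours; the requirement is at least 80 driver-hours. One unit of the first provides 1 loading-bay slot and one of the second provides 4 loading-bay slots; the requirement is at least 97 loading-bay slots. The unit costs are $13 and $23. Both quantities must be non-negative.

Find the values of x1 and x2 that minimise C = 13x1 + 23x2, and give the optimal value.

Feasible corners and C = 13x1 + 23x2:
  (0, 197) → C = 4531
  (154, 0) → C = 2002
  (19, 45) → C = 1282
The feasible region is unbounded (it extends along (0, 1), (1, 0)), but C strictly increases along every unbounded feasible direction, so there is no improving ray and the minimum is attained at a vertex.

x1 = 19, x2 = 45, minimum C = 1282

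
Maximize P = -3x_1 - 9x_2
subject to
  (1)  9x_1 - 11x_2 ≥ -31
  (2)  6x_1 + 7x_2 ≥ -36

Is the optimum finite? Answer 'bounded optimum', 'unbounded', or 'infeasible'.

From the feasible point (-613/129, -46/43), moving in the direction (7, -6) keeps every constraint satisfied while P increases without bound.

unbounded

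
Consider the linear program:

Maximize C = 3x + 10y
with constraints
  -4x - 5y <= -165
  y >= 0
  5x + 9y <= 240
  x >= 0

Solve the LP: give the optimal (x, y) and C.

Extreme points and C = 3x + 10y:
  (165/4, 0) → C = 495/4
  (285/11, 135/11) → C = 2205/11
  (48, 0) → C = 144

x = 285/11, y = 135/11, maximum C = 2205/11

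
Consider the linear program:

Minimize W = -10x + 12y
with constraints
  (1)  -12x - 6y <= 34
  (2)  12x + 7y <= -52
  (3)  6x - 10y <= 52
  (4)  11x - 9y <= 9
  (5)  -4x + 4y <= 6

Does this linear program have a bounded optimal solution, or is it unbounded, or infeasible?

infeasible

The boundaries -12x - 6y = 34 and 11x - 9y = 9 meet at (-42/29, -241/87), but that point violates 12x + 7y ≤ -52. Every candidate vertex is excluded by some other constraint, so the feasible region is empty.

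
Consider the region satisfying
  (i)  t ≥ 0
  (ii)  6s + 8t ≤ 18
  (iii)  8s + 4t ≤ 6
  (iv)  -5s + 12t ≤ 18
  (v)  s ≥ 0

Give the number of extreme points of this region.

Of the 10 pairwise boundary intersections, those satisfying every inequality are:
  (3/4, 0)
  (0, 0)
  (0, 3/2)

3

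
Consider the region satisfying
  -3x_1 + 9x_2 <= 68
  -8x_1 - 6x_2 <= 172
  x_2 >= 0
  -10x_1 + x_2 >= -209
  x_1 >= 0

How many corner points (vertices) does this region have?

Of the 10 pairwise boundary intersections, those satisfying every inequality are:
  (1949/87, 1307/87)
  (0, 68/9)
  (209/10, 0)
  (0, 0)

4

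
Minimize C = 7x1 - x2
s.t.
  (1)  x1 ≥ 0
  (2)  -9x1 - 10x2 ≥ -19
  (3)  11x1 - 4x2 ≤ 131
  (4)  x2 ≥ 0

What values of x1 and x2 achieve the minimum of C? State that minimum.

Feasible corners and C = 7x1 - x2:
  (0, 19/10) → C = -19/10
  (0, 0) → C = 0
  (19/9, 0) → C = 133/9

The binding constraints are x1 = 0 and -9x1 - 10x2 = -19.
Solving simultaneously gives x1 = 0, x2 = 19/10.

x1 = 0, x2 = 19/10, minimum C = -19/10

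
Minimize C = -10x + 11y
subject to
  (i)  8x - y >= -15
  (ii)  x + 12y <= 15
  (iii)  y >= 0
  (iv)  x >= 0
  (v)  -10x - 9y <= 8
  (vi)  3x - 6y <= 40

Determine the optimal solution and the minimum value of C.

Extreme points and C = -10x + 11y:
  (0, 5/4) → C = 55/4
  (95/7, 5/42) → C = -5645/42
  (0, 0) → C = 0
  (40/3, 0) → C = -400/3

The binding constraints are x + 12y = 15 and 3x - 6y = 40.
Solving simultaneously gives x = 95/7, y = 5/42.

x = 95/7, y = 5/42, minimum C = -5645/42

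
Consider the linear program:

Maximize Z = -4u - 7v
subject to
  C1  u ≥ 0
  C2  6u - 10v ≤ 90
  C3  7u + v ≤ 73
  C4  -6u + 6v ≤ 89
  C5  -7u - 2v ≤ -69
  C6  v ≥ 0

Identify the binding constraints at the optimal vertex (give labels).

Feasible corners and Z = -4u - 7v:
  (349/48, 1061/48) → Z = -2941/16
  (73/7, 0) → Z = -292/7
  (118/27, 1037/54) → Z = -8203/54
  (69/7, 0) → Z = -276/7

The maximum is at (69/7, 0). Substituting into each constraint, equality holds for C5 and C6; the remaining constraints have slack.

C5 and C6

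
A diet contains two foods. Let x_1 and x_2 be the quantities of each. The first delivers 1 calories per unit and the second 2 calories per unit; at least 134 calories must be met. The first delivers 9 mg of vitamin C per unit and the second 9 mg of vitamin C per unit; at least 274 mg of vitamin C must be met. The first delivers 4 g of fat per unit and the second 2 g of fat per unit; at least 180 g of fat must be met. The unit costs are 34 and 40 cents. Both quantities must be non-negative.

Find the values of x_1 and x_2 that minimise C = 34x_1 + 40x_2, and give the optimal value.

Corner points and C = 34x_1 + 40x_2:
  (0, 90) → C = 3600
  (134, 0) → C = 4556
  (46/3, 178/3) → C = 8684/3
The feasible region is unbounded (it extends along (0, 1), (1, 0)), but C strictly increases along every unbounded feasible direction, so there is no improving ray and the minimum is attained at a vertex.

The binding constraints are x_1 + 2x_2 = 134 and 4x_1 + 2x_2 = 180.
Solving simultaneously gives x_1 = 46/3, x_2 = 178/3.

x_1 = 46/3, x_2 = 178/3, minimum C = 8684/3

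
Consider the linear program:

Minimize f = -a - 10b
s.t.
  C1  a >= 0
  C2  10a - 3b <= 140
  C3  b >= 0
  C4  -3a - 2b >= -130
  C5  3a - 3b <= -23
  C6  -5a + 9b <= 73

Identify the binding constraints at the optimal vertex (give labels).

C5 and C6

Vertices and f = -a - 10b:
  (0, 23/3) → f = -230/3
  (0, 73/9) → f = -730/9
  (1, 26/3) → f = -263/3

The minimum is at (1, 26/3). Substituting into each constraint, equality holds for C5 and C6; the remaining constraints have slack.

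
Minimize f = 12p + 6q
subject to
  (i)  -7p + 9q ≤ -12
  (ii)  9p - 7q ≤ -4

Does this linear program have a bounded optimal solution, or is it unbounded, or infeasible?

unbounded

From the feasible point (-15/4, -17/4), moving in the direction (-7, -9) keeps every constraint satisfied while f decreases without bound.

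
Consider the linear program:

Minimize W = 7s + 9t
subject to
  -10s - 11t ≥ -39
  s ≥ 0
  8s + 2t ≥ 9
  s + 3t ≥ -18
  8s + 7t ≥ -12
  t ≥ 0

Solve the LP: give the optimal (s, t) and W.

Corner points and W = 7s + 9t:
  (21/68, 111/34) → W = 2145/68
  (39/10, 0) → W = 273/10
  (9/8, 0) → W = 63/8

s = 9/8, t = 0, minimum W = 63/8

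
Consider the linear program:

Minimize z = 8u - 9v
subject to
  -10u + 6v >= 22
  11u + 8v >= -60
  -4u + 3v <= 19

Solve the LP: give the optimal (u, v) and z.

u = 8, v = 17, minimum z = -89

Vertices and z = 8u - 9v:
  (-268/73, -179/73) → z = -533/73
  (8, 17) → z = -89
  (-332/65, -31/65) → z = -2377/65

The binding constraints are -10u + 6v = 22 and -4u + 3v = 19.
Solving simultaneously gives u = 8, v = 17.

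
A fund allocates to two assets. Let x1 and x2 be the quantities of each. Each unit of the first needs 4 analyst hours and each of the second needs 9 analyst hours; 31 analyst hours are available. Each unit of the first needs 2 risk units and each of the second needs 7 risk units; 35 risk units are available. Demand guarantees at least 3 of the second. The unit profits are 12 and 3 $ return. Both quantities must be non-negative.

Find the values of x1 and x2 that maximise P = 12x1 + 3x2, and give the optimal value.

x1 = 1, x2 = 3, maximum P = 21

Feasible corners and P = 12x1 + 3x2:
  (0, 31/9) → P = 31/3
  (0, 3) → P = 9
  (1, 3) → P = 21

The optimum lies where 4x1 + 9x2 = 31 and x2 = 3.
Solving simultaneously gives x1 = 1, x2 = 3.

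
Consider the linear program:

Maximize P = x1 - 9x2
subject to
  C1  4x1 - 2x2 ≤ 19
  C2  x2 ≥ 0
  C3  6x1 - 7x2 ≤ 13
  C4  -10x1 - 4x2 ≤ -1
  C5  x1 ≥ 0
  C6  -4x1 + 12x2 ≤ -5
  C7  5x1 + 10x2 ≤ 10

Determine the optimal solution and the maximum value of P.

Corner points and P = x1 - 9x2:
  (5/4, 0) → P = 5/4
  (2, 0) → P = 2
  (17/10, 3/20) → P = 7/20

x1 = 2, x2 = 0, maximum P = 2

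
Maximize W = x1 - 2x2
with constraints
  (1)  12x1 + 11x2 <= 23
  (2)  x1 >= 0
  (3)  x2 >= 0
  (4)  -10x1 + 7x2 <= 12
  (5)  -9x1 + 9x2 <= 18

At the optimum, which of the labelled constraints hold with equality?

Feasible corners and W = x1 - 2x2:
  (23/12, 0) → W = 23/12
  (29/194, 187/97) → W = -719/194
  (0, 0) → W = 0
  (0, 12/7) → W = -24/7

The maximum is at (23/12, 0). Substituting into each constraint, equality holds for (1) and (3); the remaining constraints have slack.

(1) and (3)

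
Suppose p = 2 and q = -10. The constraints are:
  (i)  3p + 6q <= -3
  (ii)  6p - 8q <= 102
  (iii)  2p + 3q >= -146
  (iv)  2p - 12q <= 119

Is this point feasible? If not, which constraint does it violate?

Constraint (iv): 2p - 12q = 124, which is not ≤ 119. All other constraints are satisfied.

not feasible — violates (iv)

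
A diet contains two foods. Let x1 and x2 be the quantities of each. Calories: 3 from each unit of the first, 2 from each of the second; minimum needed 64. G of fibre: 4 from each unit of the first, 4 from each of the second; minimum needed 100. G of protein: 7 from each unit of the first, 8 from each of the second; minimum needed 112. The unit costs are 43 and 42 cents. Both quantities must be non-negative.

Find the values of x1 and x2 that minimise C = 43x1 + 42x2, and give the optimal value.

Feasible corners and C = 43x1 + 42x2:
  (0, 32) → C = 1344
  (25, 0) → C = 1075
  (14, 11) → C = 1064
The feasible region is unbounded (it extends along (0, 1), (1, 0)), but C strictly increases along every unbounded feasible direction, so there is no improving ray and the minimum is attained at a vertex.

x1 = 14, x2 = 11, minimum C = 1064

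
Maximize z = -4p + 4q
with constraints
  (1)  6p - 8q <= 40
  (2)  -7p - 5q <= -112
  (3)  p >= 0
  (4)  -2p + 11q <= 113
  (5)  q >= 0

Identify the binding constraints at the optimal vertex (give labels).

Feasible corners and z = -4p + 4q:
  (548/43, 196/43) → z = -1408/43
  (672/25, 379/25) → z = -1172/25
  (23/3, 35/3) → z = 16

The maximum is at (23/3, 35/3). Substituting into each constraint, equality holds for (2) and (4); the remaining constraints have slack.

(2) and (4)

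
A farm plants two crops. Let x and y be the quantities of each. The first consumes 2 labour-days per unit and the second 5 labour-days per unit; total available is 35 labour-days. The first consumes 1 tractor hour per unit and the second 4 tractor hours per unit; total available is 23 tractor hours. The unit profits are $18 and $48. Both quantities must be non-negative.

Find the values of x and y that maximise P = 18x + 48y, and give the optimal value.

At the optimal vertex, 2x + 5y = 35 and x + 4y = 23.
Solving simultaneously gives x = 25/3, y = 11/3.

x = 25/3, y = 11/3, maximum P = 326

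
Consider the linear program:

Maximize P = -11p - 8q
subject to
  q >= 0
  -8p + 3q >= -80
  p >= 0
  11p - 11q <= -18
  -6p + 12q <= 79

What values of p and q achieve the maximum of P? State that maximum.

p = 0, q = 18/11, maximum P = -144/11

Corner points and P = -11p - 8q:
  (0, 18/11) → P = -144/11
  (0, 79/12) → P = -158/3
  (653/66, 761/66) → P = -13271/66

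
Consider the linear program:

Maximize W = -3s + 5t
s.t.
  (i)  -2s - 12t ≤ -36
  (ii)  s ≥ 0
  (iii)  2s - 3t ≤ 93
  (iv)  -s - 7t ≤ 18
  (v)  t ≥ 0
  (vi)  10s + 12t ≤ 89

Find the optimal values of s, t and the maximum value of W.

Vertices and W = -3s + 5t:
  (0, 3) → W = 15
  (53/8, 91/48) → W = -499/48
  (0, 89/12) → W = 445/12

The binding constraints are s = 0 and 10s + 12t = 89.
Solving simultaneously gives s = 0, t = 89/12.

s = 0, t = 89/12, maximum W = 445/12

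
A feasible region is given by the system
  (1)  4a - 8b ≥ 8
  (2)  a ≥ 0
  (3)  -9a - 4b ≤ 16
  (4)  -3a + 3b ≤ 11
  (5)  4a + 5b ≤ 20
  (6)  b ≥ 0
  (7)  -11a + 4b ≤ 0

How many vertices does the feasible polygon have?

Pairwise boundary intersections that survive every other constraint:
  (50/13, 12/13)
  (2, 0)
  (5, 0)

3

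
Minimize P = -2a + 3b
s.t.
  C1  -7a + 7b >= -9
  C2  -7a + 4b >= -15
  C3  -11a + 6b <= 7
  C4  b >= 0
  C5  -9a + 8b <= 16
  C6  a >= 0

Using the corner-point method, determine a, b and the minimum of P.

Vertices and P = -2a + 3b:
  (23/7, 2) → P = -4/7
  (9/7, 0) → P = -18/7
  (46/5, 247/20) → P = 373/20
  (20/17, 113/34) → P = 259/34
  (0, 7/6) → P = 7/2
  (0, 0) → P = 0

The binding constraints are -7a + 7b = -9 and b = 0.
Solving simultaneously gives a = 9/7, b = 0.

a = 9/7, b = 0, minimum P = -18/7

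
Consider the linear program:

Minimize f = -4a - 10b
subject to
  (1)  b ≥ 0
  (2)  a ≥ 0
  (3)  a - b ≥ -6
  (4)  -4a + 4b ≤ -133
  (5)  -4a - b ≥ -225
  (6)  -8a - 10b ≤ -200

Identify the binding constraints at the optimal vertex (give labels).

Extreme points and f = -4a - 10b:
  (133/4, 0) → f = -133
  (225/4, 0) → f = -225
  (1033/20, 92/5) → f = -1953/5

The minimum is at (1033/20, 92/5). Substituting into each constraint, equality holds for (4) and (5); the remaining constraints have slack.

(4) and (5)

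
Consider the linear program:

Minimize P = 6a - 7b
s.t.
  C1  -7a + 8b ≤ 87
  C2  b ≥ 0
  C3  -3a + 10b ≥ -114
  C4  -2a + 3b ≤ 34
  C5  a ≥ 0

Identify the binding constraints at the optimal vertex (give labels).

C1 and C4

Vertices and P = 6a - 7b:
  (11/5, 64/5) → P = -382/5
  (0, 87/8) → P = -609/8
  (38, 0) → P = 228
  (0, 0) → P = 0
The feasible region is unbounded (it extends along (10, 3), (3, 2)), but P strictly increases along every unbounded feasible direction, so there is no improving ray and the minimum is attained at a vertex.

The minimum is at (11/5, 64/5). Substituting into each constraint, equality holds for C1 and C4; the remaining constraints have slack.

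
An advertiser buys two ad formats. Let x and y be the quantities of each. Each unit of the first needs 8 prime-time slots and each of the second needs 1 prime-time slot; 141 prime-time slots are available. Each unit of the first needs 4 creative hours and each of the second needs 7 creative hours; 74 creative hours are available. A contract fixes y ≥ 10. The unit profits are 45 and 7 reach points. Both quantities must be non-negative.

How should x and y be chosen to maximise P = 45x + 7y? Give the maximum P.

x = 1, y = 10, maximum P = 115

The optimum lies where 4x + 7y = 74 and y = 10.
Solving simultaneously gives x = 1, y = 10.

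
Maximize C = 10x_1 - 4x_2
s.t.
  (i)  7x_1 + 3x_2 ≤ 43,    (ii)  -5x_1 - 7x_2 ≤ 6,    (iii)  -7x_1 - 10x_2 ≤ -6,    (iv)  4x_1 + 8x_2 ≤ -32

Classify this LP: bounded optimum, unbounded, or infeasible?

infeasible

The boundaries 7x_1 + 3x_2 = 43 and -7x_1 - 10x_2 = -6 meet at (412/49, -37/7), but that point violates 4x_1 + 8x_2 ≤ -32. Every candidate vertex is excluded by some other constraint, so the feasible region is empty.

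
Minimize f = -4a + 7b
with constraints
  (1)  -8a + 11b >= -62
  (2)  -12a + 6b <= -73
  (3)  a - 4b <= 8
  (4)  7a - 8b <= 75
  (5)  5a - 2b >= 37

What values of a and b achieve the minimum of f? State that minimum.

Feasible corners and f = -4a + 7b:
  (160/21, -2/21) → f = -218/7
  (329/13, 166/13) → f = -154/13
  (38/3, 79/6) → f = 83/2
  (22/3, -1/6) → f = -61/2
The feasible region is unbounded (it extends along (1, 2), (8, 7)), but f strictly increases along every unbounded feasible direction, so there is no improving ray and the minimum is attained at a vertex.

a = 160/21, b = -2/21, minimum f = -218/7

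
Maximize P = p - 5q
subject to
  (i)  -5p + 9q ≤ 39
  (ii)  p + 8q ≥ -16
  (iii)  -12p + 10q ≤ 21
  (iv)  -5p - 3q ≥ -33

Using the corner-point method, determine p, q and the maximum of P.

p = 312/37, q = -113/37, maximum P = 877/37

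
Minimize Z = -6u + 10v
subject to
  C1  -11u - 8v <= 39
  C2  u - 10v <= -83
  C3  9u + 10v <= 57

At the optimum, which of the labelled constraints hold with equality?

C2 and C3

Extreme points and Z = -6u + 10v:
  (-527/59, 437/59) → Z = 7532/59
  (-423/19, 489/19) → Z = 7428/19
  (-13/5, 201/25) → Z = 96

The minimum is at (-13/5, 201/25). Substituting into each constraint, equality holds for C2 and C3; the remaining constraints have slack.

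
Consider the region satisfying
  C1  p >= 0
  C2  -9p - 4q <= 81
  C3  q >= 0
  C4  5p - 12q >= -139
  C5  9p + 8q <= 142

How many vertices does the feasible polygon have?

4

Of the 10 pairwise boundary intersections, those satisfying every inequality are:
  (0, 0)
  (0, 139/12)
  (142/9, 0)
  (4, 53/4)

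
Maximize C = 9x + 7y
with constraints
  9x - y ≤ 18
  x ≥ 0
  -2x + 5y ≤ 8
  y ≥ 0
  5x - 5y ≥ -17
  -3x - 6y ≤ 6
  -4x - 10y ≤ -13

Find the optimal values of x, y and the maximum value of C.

x = 98/43, y = 108/43, maximum C = 1638/43

Vertices and C = 9x + 7y:
  (98/43, 108/43) → C = 1638/43
  (193/94, 45/94) → C = 1026/47
  (0, 8/5) → C = 56/5
  (0, 13/10) → C = 91/10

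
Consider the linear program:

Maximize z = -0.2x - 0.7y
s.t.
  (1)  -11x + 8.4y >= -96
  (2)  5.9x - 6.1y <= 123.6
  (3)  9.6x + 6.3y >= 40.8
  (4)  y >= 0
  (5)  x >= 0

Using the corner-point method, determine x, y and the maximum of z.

Feasible corners and z = -0.2x - 0.7y:
  (96/11, 0) → z = -96/55
  (17/4, 0) → z = -17/20
  (0, 136/21) → z = -68/15
The feasible region is unbounded (it extends along (0, 1), (42, 55)), but z strictly decreases along every unbounded feasible direction, so there is no improving ray and the maximum is attained at a vertex.

At the optimal vertex, 9.6x + 6.3y = 40.8 and y = 0.
Solving simultaneously gives x = 17/4, y = 0.

x = 4.25, y = 0, maximum z = -0.85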